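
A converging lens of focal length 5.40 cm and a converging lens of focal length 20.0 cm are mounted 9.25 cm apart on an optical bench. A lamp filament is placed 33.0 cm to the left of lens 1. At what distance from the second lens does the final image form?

3.25 cm

Lens 1: 1/d_i1 = 1/f₁ − 1/d_o1 = 1/(5.40) − 1/(33.0) = 0.1549, so d_i1 = 6.457 cm.
The intermediate image is 6.457 cm to the right of lens 1, which is 9.25 − (6.457) = 2.793 cm to the left of lens 2, so d_o2 = +2.793 cm.
Lens 2: 1/d_i2 = 1/f₂ − 1/d_o2 = 1/(20.0) − 1/(2.793) = -0.3080, so d_i2 = -3.25 cm.
The final image is virtual, 3.25 cm to the left of lens 2 (overall magnification ≈ -0.23).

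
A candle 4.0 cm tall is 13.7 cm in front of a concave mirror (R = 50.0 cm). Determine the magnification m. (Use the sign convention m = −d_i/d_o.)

f = R/2 = 50.0/2 = 25.00 cm.
1/d_i = 1/f − 1/d_o = 1/(25.00) − 1/(13.7) = -0.03299, so d_i = -30.31 cm.
m = −d_i/d_o = −(-30.31)/(13.7) = +2.21.
The image is virtual, upright and enlarged, behind the mirror.

m = +2.21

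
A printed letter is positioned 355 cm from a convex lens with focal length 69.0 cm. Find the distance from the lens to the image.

Lens equation: 1/q = 1/f − 1/p = 1/(69.00) − 1/(355) = 0.01449 − 0.002817 = 0.01168, so q = 85.6 cm.
The image is real, inverted and reduced, on the far side of the lens.

85.6 cm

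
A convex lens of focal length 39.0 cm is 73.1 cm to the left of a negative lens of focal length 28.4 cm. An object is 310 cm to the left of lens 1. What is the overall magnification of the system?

m = -0.0718

Lens 1: 1/d_i1 = 1/(39.0) − 1/(310) = 0.02242, so d_i1 = 44.61 cm; m₁ = −d_i1/d_o1 = -0.1439.
d_o2 = 73.1 − (44.61) = 28.49 cm.
f₂ = −28.4 cm (diverging).
Lens 2: 1/d_i2 = 1/(-28.4) − 1/(28.49) = -0.07031, so d_i2 = -14.22 cm; m₂ = −d_i2/d_o2 = +0.4992.
m = m₁·m₂ = (-0.1439)(+0.4992) = -0.0718.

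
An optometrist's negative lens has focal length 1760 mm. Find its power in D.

P = -0.568 D

For a negative lens, f = −1760 mm.
f = -176 cm = -1.76 m.
P = 1/f = 1/(-1.76 m) = -0.568 D.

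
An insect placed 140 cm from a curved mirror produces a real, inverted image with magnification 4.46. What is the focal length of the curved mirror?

m = −d_i/d_o ⇒ d_i = −m·d_o = −(-4.46)·(140) = 624.4 cm.
1/f = 1/d_o + 1/d_i = 1/(140) + 1/(624.4) = 0.008744, so f = 114 cm.
Since f is positive, the curved mirror is concave.

f = 114 cm (concave)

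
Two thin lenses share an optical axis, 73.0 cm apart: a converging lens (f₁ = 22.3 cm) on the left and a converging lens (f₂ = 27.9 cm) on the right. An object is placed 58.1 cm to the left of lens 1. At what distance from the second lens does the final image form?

Lens 1: 1/d_i1 = 1/f₁ − 1/d_o1 = 1/(22.3) − 1/(58.1) = 0.02763, so d_i1 = 36.19 cm.
The intermediate image is 36.19 cm to the right of lens 1, which is 73.0 − (36.19) = 36.81 cm to the left of lens 2, so d_o2 = +36.81 cm.
Lens 2: 1/d_i2 = 1/f₂ − 1/d_o2 = 1/(27.9) − 1/(36.81) = 0.008676, so d_i2 = 115 cm.
The final image is real, 115 cm to the right of lens 2 (overall magnification ≈ 2.0).

115 cm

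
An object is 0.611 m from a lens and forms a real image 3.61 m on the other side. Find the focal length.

f = 0.523 m (converging)

Real image ⇒ d_i = +3.61 m.
1/f = 1/d_o + 1/d_i = 1/(0.611) + 1/(3.61) = 1.914, so f = 0.523 m.
Since f is positive, the lens is converging.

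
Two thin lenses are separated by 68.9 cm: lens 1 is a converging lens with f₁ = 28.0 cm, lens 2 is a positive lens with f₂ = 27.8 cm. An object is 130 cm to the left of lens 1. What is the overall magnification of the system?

m = +1.41

Lens 1: 1/d_i1 = 1/(28.0) − 1/(130) = 0.02802, so d_i1 = 35.69 cm; m₁ = −d_i1/d_o1 = -0.2745.
d_o2 = 68.9 − (35.69) = 33.21 cm.
Lens 2: 1/d_i2 = 1/(27.8) − 1/(33.21) = 0.005860, so d_i2 = 170.7 cm; m₂ = −d_i2/d_o2 = -5.139.
m = m₁·m₂ = (-0.2745)(-5.139) = +1.41.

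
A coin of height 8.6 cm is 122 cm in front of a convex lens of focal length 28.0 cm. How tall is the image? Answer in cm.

2.56 cm

1/d_i = 1/f − 1/d_o = 1/(28.00) − 1/(122) = 0.02752, so d_i = 36.34 cm.
m = −d_i/d_o = -0.2979.
|h_i| = |m|·h_o = 0.2979 × 8.6 = 2.56 cm. The image is real, inverted and reduced, on the far side of the lens.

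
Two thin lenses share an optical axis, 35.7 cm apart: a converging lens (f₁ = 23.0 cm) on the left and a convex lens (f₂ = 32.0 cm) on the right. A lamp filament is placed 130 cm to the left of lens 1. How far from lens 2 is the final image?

10.2 cm

Lens 1: 1/d_i1 = 1/f₁ − 1/d_o1 = 1/(23.0) − 1/(130) = 0.03579, so d_i1 = 27.94 cm.
The intermediate image is 27.94 cm to the right of lens 1, which is 35.7 − (27.94) = 7.760 cm to the left of lens 2, so d_o2 = +7.760 cm.
Lens 2: 1/d_i2 = 1/f₂ − 1/d_o2 = 1/(32.0) − 1/(7.760) = -0.09762, so d_i2 = -10.2 cm.
The final image is virtual, 10.2 cm to the left of lens 2 (overall magnification ≈ -0.28).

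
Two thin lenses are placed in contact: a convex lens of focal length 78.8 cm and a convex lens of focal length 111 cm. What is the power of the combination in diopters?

P = +2.17 D

P₁ = 1/f₁ = 1/(0.788 m) = +1.269 D; P₂ = 1/f₂ = 1/(1.11 m) = +0.9009 D.
For thin lenses in contact, P = P₁ + P₂ = (+1.269) + (+0.9009) = +2.17 D.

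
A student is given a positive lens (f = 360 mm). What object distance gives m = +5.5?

295 mm

m = −d_i/d_o ⇒ d_i = −m·d_o.
1/f = 1/d_o + 1/d_i = 1/d_o − 1/(m·d_o) = (1 − 1/m)/d_o, so d_o = f(1 − 1/m) = (360.0)(1 − 1/(+5.5)) = 295 mm.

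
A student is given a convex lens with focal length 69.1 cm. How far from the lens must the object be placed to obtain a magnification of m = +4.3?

m = −d_i/d_o ⇒ d_i = −m·d_o.
1/f = 1/d_o + 1/d_i = 1/d_o − 1/(m·d_o) = (1 − 1/m)/d_o, so d_o = f(1 − 1/m) = (69.10)(1 − 1/(+4.3)) = 53.0 cm.

53.0 cm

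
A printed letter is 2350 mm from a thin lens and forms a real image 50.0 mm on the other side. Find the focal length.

Real image ⇒ d_i = +50.0 mm.
1/f = 1/d_o + 1/d_i = 1/(2350) + 1/(50.0) = 0.02043, so f = 49.0 mm.
Since f is positive, the thin lens is converging.

f = 49.0 mm (converging)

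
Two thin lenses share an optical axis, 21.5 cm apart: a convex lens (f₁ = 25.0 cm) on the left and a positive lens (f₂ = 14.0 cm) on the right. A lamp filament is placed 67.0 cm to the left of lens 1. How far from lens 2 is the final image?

Lens 1: 1/d_i1 = 1/f₁ − 1/d_o1 = 1/(25.0) − 1/(67.0) = 0.02507, so d_i1 = 39.88 cm.
The intermediate image is 39.88 cm to the right of lens 1, which lies 18.38 cm to the right of lens 2 — a virtual object — so d_o2 = −18.38 cm.
Lens 2: 1/d_i2 = 1/f₂ − 1/d_o2 = 1/(14.0) − 1/(-18.38) = 0.1258, so d_i2 = 7.95 cm.
The final image is real, 7.95 cm to the right of lens 2 (overall magnification ≈ -0.26).

7.95 cm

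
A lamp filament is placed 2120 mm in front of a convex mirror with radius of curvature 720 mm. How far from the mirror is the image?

f = R/2 = 720/2 = 360.0 mm; for a convex mirror, f = -360.0 mm.
Mirror equation: 1/v = 1/f − 1/u = 1/(-360.0) − 1/(2120) = -0.002778 − 0.0004717 = -0.003249, so v = -308 mm.
The image is virtual, upright and reduced, behind the mirror.

308 mm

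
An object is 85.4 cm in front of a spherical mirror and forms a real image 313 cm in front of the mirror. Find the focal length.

Real image ⇒ d_i = +313 cm.
1/f = 1/d_o + 1/d_i = 1/(85.4) + 1/(313) = 0.01490, so f = 67.1 cm.
Since f is positive, the spherical mirror is concave.

f = 67.1 cm (concave)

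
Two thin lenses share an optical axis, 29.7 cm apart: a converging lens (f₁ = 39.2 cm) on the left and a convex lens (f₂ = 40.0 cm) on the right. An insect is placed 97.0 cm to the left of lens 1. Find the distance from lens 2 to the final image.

19.0 cm

Lens 1: 1/d_i1 = 1/f₁ − 1/d_o1 = 1/(39.2) − 1/(97.0) = 0.01520, so d_i1 = 65.79 cm.
The intermediate image is 65.79 cm to the right of lens 1, which lies 36.09 cm to the right of lens 2 — a virtual object — so d_o2 = −36.09 cm.
Lens 2: 1/d_i2 = 1/f₂ − 1/d_o2 = 1/(40.0) − 1/(-36.09) = 0.05271, so d_i2 = 19.0 cm.
The final image is real, 19.0 cm to the right of lens 2 (overall magnification ≈ -0.36).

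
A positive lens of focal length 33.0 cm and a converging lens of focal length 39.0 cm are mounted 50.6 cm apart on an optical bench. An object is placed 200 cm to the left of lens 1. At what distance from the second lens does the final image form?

Lens 1: 1/d_i1 = 1/f₁ − 1/d_o1 = 1/(33.0) − 1/(200) = 0.02530, so d_i1 = 39.52 cm.
The intermediate image is 39.52 cm to the right of lens 1, which is 50.6 − (39.52) = 11.08 cm to the left of lens 2, so d_o2 = +11.08 cm.
Lens 2: 1/d_i2 = 1/f₂ − 1/d_o2 = 1/(39.0) − 1/(11.08) = -0.06461, so d_i2 = -15.5 cm.
The final image is virtual, 15.5 cm to the left of lens 2 (overall magnification ≈ -0.28).

15.5 cm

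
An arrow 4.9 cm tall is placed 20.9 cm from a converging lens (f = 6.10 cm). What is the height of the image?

2.02 cm

1/d_i = 1/f − 1/d_o = 1/(6.100) − 1/(20.9) = 0.1161, so d_i = 8.614 cm.
m = −d_i/d_o = -0.4122.
|h_i| = |m|·h_o = 0.4122 × 4.9 = 2.02 cm. The image is real, inverted and reduced, on the far side of the lens.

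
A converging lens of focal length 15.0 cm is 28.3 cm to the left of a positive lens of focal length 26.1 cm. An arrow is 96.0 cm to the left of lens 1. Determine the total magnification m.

Lens 1: 1/d_i1 = 1/(15.0) − 1/(96.0) = 0.05625, so d_i1 = 17.78 cm; m₁ = −d_i1/d_o1 = -0.1852.
d_o2 = 28.3 − (17.78) = 10.52 cm.
Lens 2: 1/d_i2 = 1/(26.1) − 1/(10.52) = -0.05674, so d_i2 = -17.62 cm; m₂ = −d_i2/d_o2 = +1.675.
m = m₁·m₂ = (-0.1852)(+1.675) = -0.310.

m = -0.310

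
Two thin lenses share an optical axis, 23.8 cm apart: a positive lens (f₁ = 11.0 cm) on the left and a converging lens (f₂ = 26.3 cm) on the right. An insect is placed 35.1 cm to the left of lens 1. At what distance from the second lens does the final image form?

11.0 cm

Lens 1: 1/d_i1 = 1/f₁ − 1/d_o1 = 1/(11.0) − 1/(35.1) = 0.06242, so d_i1 = 16.02 cm.
The intermediate image is 16.02 cm to the right of lens 1, which is 23.8 − (16.02) = 7.780 cm to the left of lens 2, so d_o2 = +7.780 cm.
Lens 2: 1/d_i2 = 1/f₂ − 1/d_o2 = 1/(26.3) − 1/(7.780) = -0.09051, so d_i2 = -11.0 cm.
The final image is virtual, 11.0 cm to the left of lens 2 (overall magnification ≈ -0.65).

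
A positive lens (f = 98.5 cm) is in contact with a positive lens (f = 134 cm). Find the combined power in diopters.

P₁ = 1/f₁ = 1/(0.985 m) = +1.015 D; P₂ = 1/f₂ = 1/(1.34 m) = +0.7463 D.
For thin lenses in contact, P = P₁ + P₂ = (+1.015) + (+0.7463) = +1.76 D.

P = +1.76 D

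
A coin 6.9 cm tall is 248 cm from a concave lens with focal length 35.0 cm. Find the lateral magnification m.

For a concave lens, f = -35.0 cm.
1/d_i = 1/f − 1/d_o = 1/(-35.00) − 1/(248) = -0.03260, so d_i = -30.67 cm.
m = −d_i/d_o = −(-30.67)/(248) = +0.124.
The image is virtual, upright and reduced, on the same side as the object.

m = +0.124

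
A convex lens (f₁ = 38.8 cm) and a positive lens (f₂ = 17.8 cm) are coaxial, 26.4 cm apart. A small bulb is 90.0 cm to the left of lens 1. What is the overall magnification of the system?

Lens 1: 1/d_i1 = 1/(38.8) − 1/(90.0) = 0.01466, so d_i1 = 68.20 cm; m₁ = −d_i1/d_o1 = -0.7578.
d_o2 = 26.4 − (68.20) = -41.80 cm (virtual object).
Lens 2: 1/d_i2 = 1/(17.8) − 1/(-41.80) = 0.08010, so d_i2 = 12.48 cm; m₂ = −d_i2/d_o2 = +0.2987.
m = m₁·m₂ = (-0.7578)(+0.2987) = -0.226.

m = -0.226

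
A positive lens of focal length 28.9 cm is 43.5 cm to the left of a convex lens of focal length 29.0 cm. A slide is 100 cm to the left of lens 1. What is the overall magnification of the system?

Lens 1: 1/d_i1 = 1/(28.9) − 1/(100) = 0.02460, so d_i1 = 40.65 cm; m₁ = −d_i1/d_o1 = -0.4065.
d_o2 = 43.5 − (40.65) = 2.850 cm.
Lens 2: 1/d_i2 = 1/(29.0) − 1/(2.850) = -0.3164, so d_i2 = -3.161 cm; m₂ = −d_i2/d_o2 = +1.109.
m = m₁·m₂ = (-0.4065)(+1.109) = -0.451.

m = -0.451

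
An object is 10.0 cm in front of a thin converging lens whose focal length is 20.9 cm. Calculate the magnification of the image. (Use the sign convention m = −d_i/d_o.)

1/d_i = 1/f − 1/d_o = 1/(20.90) − 1/(10.0) = -0.05215, so d_i = -19.17 cm.
m = −d_i/d_o = −(-19.17)/(10.0) = +1.92.
The image is virtual, upright and enlarged, on the same side as the object.

m = +1.92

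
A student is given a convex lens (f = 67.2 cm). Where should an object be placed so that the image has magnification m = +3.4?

m = −d_i/d_o ⇒ d_i = −m·d_o.
1/f = 1/d_o + 1/d_i = 1/d_o − 1/(m·d_o) = (1 − 1/m)/d_o, so d_o = f(1 − 1/m) = (67.20)(1 − 1/(+3.4)) = 47.4 cm.

47.4 cm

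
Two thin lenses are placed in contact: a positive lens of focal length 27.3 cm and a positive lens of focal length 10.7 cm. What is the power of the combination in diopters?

P = +13.0 D

P₁ = 1/f₁ = 1/(0.273 m) = +3.663 D; P₂ = 1/f₂ = 1/(0.107 m) = +9.346 D.
For thin lenses in contact, P = P₁ + P₂ = (+3.663) + (+9.346) = +13.0 D.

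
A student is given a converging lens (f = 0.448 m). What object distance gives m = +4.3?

0.344 m

m = −d_i/d_o ⇒ d_i = −m·d_o.
1/f = 1/d_o + 1/d_i = 1/d_o − 1/(m·d_o) = (1 − 1/m)/d_o, so d_o = f(1 − 1/m) = (0.4480)(1 − 1/(+4.3)) = 0.344 m.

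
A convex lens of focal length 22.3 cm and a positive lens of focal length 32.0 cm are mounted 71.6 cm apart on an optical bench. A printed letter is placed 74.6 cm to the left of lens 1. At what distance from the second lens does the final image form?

Lens 1: 1/d_i1 = 1/f₁ − 1/d_o1 = 1/(22.3) − 1/(74.6) = 0.03144, so d_i1 = 31.81 cm.
The intermediate image is 31.81 cm to the right of lens 1, which is 71.6 − (31.81) = 39.79 cm to the left of lens 2, so d_o2 = +39.79 cm.
Lens 2: 1/d_i2 = 1/f₂ − 1/d_o2 = 1/(32.0) − 1/(39.79) = 0.006118, so d_i2 = 163 cm.
The final image is real, 163 cm to the right of lens 2 (overall magnification ≈ 1.8).

163 cm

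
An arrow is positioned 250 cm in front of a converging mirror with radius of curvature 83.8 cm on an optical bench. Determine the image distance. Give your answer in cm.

50.3 cm

f = R/2 = 83.8/2 = 41.90 cm.
Mirror equation: 1/v = 1/f − 1/u = 1/(41.90) − 1/(250) = 0.02387 − 0.004000 = 0.01987, so v = 50.3 cm.
The image is real, inverted and reduced, in front of the mirror.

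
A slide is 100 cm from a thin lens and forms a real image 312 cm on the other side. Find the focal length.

Real image ⇒ d_i = +312 cm.
1/f = 1/d_o + 1/d_i = 1/(100) + 1/(312) = 0.01321, so f = 75.7 cm.
Since f is positive, the thin lens is converging.

f = 75.7 cm (converging)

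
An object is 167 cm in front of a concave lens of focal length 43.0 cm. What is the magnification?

For a concave lens, f = -43.0 cm.
1/d_i = 1/f − 1/d_o = 1/(-43.00) − 1/(167) = -0.02924, so d_i = -34.20 cm.
m = −d_i/d_o = −(-34.20)/(167) = +0.205.
The image is virtual, upright and reduced, on the same side as the object.

m = +0.205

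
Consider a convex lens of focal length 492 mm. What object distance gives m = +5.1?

m = −d_i/d_o ⇒ d_i = −m·d_o.
1/f = 1/d_o + 1/d_i = 1/d_o − 1/(m·d_o) = (1 − 1/m)/d_o, so d_o = f(1 − 1/m) = (492.0)(1 − 1/(+5.1)) = 396 mm.

396 mm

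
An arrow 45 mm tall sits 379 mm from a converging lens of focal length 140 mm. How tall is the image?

26.4 mm

1/d_i = 1/f − 1/d_o = 1/(140.0) − 1/(379) = 0.004504, so d_i = 222.0 mm.
m = −d_i/d_o = -0.5858.
|h_i| = |m|·h_o = 0.5858 × 45 = 26.4 mm. The image is real, inverted and reduced, on the far side of the lens.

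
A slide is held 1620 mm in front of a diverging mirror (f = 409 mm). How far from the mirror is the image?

For a diverging mirror, f = -409 mm.
Mirror equation: 1/v = 1/f − 1/u = 1/(-409.0) − 1/(1620) = -0.002445 − 0.0006173 = -0.003062, so v = -327 mm.
The image is virtual, upright and reduced, behind the mirror.

327 mm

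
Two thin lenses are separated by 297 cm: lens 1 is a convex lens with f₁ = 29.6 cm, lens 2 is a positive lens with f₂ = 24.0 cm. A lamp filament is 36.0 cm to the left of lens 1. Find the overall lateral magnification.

Lens 1: 1/d_i1 = 1/(29.6) − 1/(36.0) = 0.006006, so d_i1 = 166.5 cm; m₁ = −d_i1/d_o1 = -4.625.
d_o2 = 297 − (166.5) = 130.5 cm.
Lens 2: 1/d_i2 = 1/(24.0) − 1/(130.5) = 0.03400, so d_i2 = 29.41 cm; m₂ = −d_i2/d_o2 = -0.2254.
m = m₁·m₂ = (-4.625)(-0.2254) = +1.04.

m = +1.04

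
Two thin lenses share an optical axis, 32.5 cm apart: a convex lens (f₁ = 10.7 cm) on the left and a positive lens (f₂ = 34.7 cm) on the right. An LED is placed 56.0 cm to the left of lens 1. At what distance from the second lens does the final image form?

Lens 1: 1/d_i1 = 1/f₁ − 1/d_o1 = 1/(10.7) − 1/(56.0) = 0.07560, so d_i1 = 13.23 cm.
The intermediate image is 13.23 cm to the right of lens 1, which is 32.5 − (13.23) = 19.27 cm to the left of lens 2, so d_o2 = +19.27 cm.
Lens 2: 1/d_i2 = 1/f₂ − 1/d_o2 = 1/(34.7) − 1/(19.27) = -0.02308, so d_i2 = -43.3 cm.
The final image is virtual, 43.3 cm to the left of lens 2 (overall magnification ≈ -0.53).

43.3 cm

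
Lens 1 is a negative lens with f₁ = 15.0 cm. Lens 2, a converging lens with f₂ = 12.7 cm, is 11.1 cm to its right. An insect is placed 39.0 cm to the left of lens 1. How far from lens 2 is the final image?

30.2 cm

Lens 1 is diverging, so f₁ = −15.0 cm.
Lens 1: 1/d_i1 = 1/f₁ − 1/d_o1 = 1/(-15.0) − 1/(39.0) = -0.09231, so d_i1 = -10.83 cm.
The intermediate image is 10.83 cm to the left of lens 1 (virtual), which is 11.1 − (-10.83) = 21.93 cm to the left of lens 2, so d_o2 = +21.93 cm.
Lens 2: 1/d_i2 = 1/f₂ − 1/d_o2 = 1/(12.7) − 1/(21.93) = 0.03314, so d_i2 = 30.2 cm.
The final image is real, 30.2 cm to the right of lens 2 (overall magnification ≈ -0.38).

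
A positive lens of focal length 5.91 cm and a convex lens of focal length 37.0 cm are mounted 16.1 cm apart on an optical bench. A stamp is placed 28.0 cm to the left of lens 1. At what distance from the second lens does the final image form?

Lens 1: 1/d_i1 = 1/f₁ − 1/d_o1 = 1/(5.91) − 1/(28.0) = 0.1335, so d_i1 = 7.491 cm.
The intermediate image is 7.491 cm to the right of lens 1, which is 16.1 − (7.491) = 8.609 cm to the left of lens 2, so d_o2 = +8.609 cm.
Lens 2: 1/d_i2 = 1/f₂ − 1/d_o2 = 1/(37.0) − 1/(8.609) = -0.08913, so d_i2 = -11.2 cm.
The final image is virtual, 11.2 cm to the left of lens 2 (overall magnification ≈ -0.35).

11.2 cm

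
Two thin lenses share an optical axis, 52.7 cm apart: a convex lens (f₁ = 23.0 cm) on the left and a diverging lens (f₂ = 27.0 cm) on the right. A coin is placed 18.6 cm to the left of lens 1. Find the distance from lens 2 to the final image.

22.9 cm

Lens 1: 1/d_i1 = 1/f₁ − 1/d_o1 = 1/(23.0) − 1/(18.6) = -0.01029, so d_i1 = -97.23 cm.
The intermediate image is 97.23 cm to the left of lens 1 (virtual), which is 52.7 − (-97.23) = 149.9 cm to the left of lens 2, so d_o2 = +149.9 cm.
Lens 2 is diverging, so f₂ = −27.0 cm.
Lens 2: 1/d_i2 = 1/f₂ − 1/d_o2 = 1/(-27.0) − 1/(149.9) = -0.04371, so d_i2 = -22.9 cm.
The final image is virtual, 22.9 cm to the left of lens 2 (overall magnification ≈ 0.80).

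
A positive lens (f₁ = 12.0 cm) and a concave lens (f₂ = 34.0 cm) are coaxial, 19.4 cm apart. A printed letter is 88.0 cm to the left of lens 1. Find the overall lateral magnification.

m = -0.136

Lens 1: 1/d_i1 = 1/(12.0) − 1/(88.0) = 0.07197, so d_i1 = 13.89 cm; m₁ = −d_i1/d_o1 = -0.1578.
d_o2 = 19.4 − (13.89) = 5.510 cm.
f₂ = −34.0 cm (diverging).
Lens 2: 1/d_i2 = 1/(-34.0) − 1/(5.510) = -0.2109, so d_i2 = -4.742 cm; m₂ = −d_i2/d_o2 = +0.8605.
m = m₁·m₂ = (-0.1578)(+0.8605) = -0.136.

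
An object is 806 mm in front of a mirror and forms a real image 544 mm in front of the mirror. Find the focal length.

Real image ⇒ d_i = +544 mm.
1/f = 1/d_o + 1/d_i = 1/(806) + 1/(544) = 0.003079, so f = 325 mm.
Since f is positive, the mirror is concave.

f = 325 mm (concave)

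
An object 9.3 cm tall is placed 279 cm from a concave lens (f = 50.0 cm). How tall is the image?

1.41 cm

For a concave lens, f = -50.0 cm.
1/d_i = 1/f − 1/d_o = 1/(-50.00) − 1/(279) = -0.02358, so d_i = -42.40 cm.
m = −d_i/d_o = +0.1520.
|h_i| = |m|·h_o = 0.1520 × 9.3 = 1.41 cm. The image is virtual, upright and reduced, on the same side as the object.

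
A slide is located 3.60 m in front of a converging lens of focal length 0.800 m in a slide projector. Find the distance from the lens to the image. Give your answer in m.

Thin-lens equation: 1/v = 1/f − 1/u = 1/(0.8000) − 1/(3.60) = 1.250 − 0.2778 = 0.9722, so v = 1.03 m.
The image is real, inverted and reduced, on the far side of the lens.

1.03 m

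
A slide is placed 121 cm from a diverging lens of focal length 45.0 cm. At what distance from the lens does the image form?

32.8 cm

For a diverging lens, f = -45.0 cm.
Thin-lens equation: 1/v = 1/f − 1/u = 1/(-45.00) − 1/(121) = -0.02222 − 0.008264 = -0.03049, so v = -32.8 cm.
The image is virtual, upright and reduced, on the same side as the object.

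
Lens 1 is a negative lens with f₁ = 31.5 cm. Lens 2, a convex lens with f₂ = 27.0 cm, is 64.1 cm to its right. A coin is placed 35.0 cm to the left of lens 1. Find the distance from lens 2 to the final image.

Lens 1 is diverging, so f₁ = −31.5 cm.
Lens 1: 1/d_i1 = 1/f₁ − 1/d_o1 = 1/(-31.5) − 1/(35.0) = -0.06032, so d_i1 = -16.58 cm.
The intermediate image is 16.58 cm to the left of lens 1 (virtual), which is 64.1 − (-16.58) = 80.68 cm to the left of lens 2, so d_o2 = +80.68 cm.
Lens 2: 1/d_i2 = 1/f₂ − 1/d_o2 = 1/(27.0) − 1/(80.68) = 0.02464, so d_i2 = 40.6 cm.
The final image is real, 40.6 cm to the right of lens 2 (overall magnification ≈ -0.24).

40.6 cm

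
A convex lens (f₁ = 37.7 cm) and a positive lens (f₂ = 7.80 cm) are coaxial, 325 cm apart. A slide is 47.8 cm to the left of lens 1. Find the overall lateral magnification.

m = +0.210

Lens 1: 1/d_i1 = 1/(37.7) − 1/(47.8) = 0.005605, so d_i1 = 178.4 cm; m₁ = −d_i1/d_o1 = -3.732.
d_o2 = 325 − (178.4) = 146.6 cm.
Lens 2: 1/d_i2 = 1/(7.80) − 1/(146.6) = 0.1214, so d_i2 = 8.238 cm; m₂ = −d_i2/d_o2 = -0.05620.
m = m₁·m₂ = (-3.732)(-0.05620) = +0.210.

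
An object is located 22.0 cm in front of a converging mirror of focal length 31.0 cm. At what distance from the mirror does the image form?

Mirror equation: 1/d_i = 1/f − 1/d_o = 1/(31.00) − 1/(22.0) = 0.03226 − 0.04545 = -0.01320, so d_i = -75.8 cm.
The image is virtual, upright and enlarged, behind the mirror.

75.8 cm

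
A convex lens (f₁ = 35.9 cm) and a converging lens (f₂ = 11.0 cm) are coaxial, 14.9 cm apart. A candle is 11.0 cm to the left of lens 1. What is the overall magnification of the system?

m = -0.803

Lens 1: 1/d_i1 = 1/(35.9) − 1/(11.0) = -0.06305, so d_i1 = -15.86 cm; m₁ = −d_i1/d_o1 = +1.442.
d_o2 = 14.9 − (-15.86) = 30.76 cm.
Lens 2: 1/d_i2 = 1/(11.0) − 1/(30.76) = 0.05840, so d_i2 = 17.12 cm; m₂ = −d_i2/d_o2 = -0.5567.
m = m₁·m₂ = (+1.442)(-0.5567) = -0.803.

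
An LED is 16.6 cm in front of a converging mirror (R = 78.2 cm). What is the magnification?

f = R/2 = 78.2/2 = 39.10 cm.
1/d_i = 1/f − 1/d_o = 1/(39.10) − 1/(16.6) = -0.03467, so d_i = -28.85 cm.
m = −d_i/d_o = −(-28.85)/(16.6) = +1.74.
The image is virtual, upright and enlarged, behind the mirror.

m = +1.74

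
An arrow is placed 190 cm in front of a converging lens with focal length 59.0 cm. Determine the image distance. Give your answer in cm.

Lens equation: 1/q = 1/f − 1/p = 1/(59.00) − 1/(190) = 0.01695 − 0.005263 = 0.01169, so q = 85.6 cm.
The image is real, inverted and reduced, on the far side of the lens.

85.6 cm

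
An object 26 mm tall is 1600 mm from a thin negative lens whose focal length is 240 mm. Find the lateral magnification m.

For a negative lens, f = -240 mm.
1/d_i = 1/f − 1/d_o = 1/(-240.0) − 1/(1600) = -0.004792, so d_i = -208.7 mm.
m = −d_i/d_o = −(-208.7)/(1600) = +0.130.
The image is virtual, upright and reduced, on the same side as the object.

m = +0.130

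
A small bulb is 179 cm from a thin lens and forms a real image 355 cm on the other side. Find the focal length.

f = 119 cm (converging)

Real image ⇒ d_i = +355 cm.
1/f = 1/d_o + 1/d_i = 1/(179) + 1/(355) = 0.008403, so f = 119 cm.
Since f is positive, the thin lens is converging.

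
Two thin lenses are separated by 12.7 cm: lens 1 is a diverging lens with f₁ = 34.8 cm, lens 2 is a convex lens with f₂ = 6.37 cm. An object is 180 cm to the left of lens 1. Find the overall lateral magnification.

f₁ = −34.8 cm (diverging).
Lens 1: 1/d_i1 = 1/(-34.8) − 1/(180) = -0.03429, so d_i1 = -29.16 cm; m₁ = −d_i1/d_o1 = +0.1620.
d_o2 = 12.7 − (-29.16) = 41.86 cm.
Lens 2: 1/d_i2 = 1/(6.37) − 1/(41.86) = 0.1331, so d_i2 = 7.513 cm; m₂ = −d_i2/d_o2 = -0.1795.
m = m₁·m₂ = (+0.1620)(-0.1795) = -0.0291.

m = -0.0291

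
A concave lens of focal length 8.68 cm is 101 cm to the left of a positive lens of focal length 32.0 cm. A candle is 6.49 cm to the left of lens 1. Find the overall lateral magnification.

m = -0.252

f₁ = −8.68 cm (diverging).
Lens 1: 1/d_i1 = 1/(-8.68) − 1/(6.49) = -0.2693, so d_i1 = -3.713 cm; m₁ = −d_i1/d_o1 = +0.5721.
d_o2 = 101 − (-3.713) = 104.7 cm.
Lens 2: 1/d_i2 = 1/(32.0) − 1/(104.7) = 0.02170, so d_i2 = 46.09 cm; m₂ = −d_i2/d_o2 = -0.4402.
m = m₁·m₂ = (+0.5721)(-0.4402) = -0.252.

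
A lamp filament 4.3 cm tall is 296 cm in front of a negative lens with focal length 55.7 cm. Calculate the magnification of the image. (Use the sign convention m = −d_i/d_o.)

For a negative lens, f = -55.7 cm.
1/d_i = 1/f − 1/d_o = 1/(-55.70) − 1/(296) = -0.02133, so d_i = -46.88 cm.
m = −d_i/d_o = −(-46.88)/(296) = +0.158.
The image is virtual, upright and reduced, on the same side as the object.

m = +0.158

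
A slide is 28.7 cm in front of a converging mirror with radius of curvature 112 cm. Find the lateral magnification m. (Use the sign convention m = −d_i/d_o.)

m = +2.05

f = R/2 = 112/2 = 56.00 cm.
1/d_i = 1/f − 1/d_o = 1/(56.00) − 1/(28.7) = -0.01699, so d_i = -58.87 cm.
m = −d_i/d_o = −(-58.87)/(28.7) = +2.05.
The image is virtual, upright and enlarged, behind the mirror.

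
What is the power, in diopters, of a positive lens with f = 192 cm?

P = +0.521 D

f = 192 cm = 1.92 m.
P = 1/f = 1/(1.92 m) = +0.521 D.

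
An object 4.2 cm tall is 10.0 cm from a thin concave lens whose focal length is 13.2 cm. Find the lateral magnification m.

m = +0.569

For a concave lens, f = -13.2 cm.
1/d_i = 1/f − 1/d_o = 1/(-13.20) − 1/(10.0) = -0.1758, so d_i = -5.690 cm.
m = −d_i/d_o = −(-5.690)/(10.0) = +0.569.
The image is virtual, upright and reduced, on the same side as the object.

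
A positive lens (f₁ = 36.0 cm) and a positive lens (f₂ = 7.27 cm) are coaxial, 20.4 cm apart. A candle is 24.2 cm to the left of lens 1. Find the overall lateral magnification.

Lens 1: 1/d_i1 = 1/(36.0) − 1/(24.2) = -0.01354, so d_i1 = -73.83 cm; m₁ = −d_i1/d_o1 = +3.051.
d_o2 = 20.4 − (-73.83) = 94.23 cm.
Lens 2: 1/d_i2 = 1/(7.27) − 1/(94.23) = 0.1269, so d_i2 = 7.878 cm; m₂ = −d_i2/d_o2 = -0.08360.
m = m₁·m₂ = (+3.051)(-0.08360) = -0.255.

m = -0.255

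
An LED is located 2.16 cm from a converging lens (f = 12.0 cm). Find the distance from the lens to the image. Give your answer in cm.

2.63 cm

Thin-lens equation: 1/d_i = 1/f − 1/d_o = 1/(12.00) − 1/(2.16) = 0.08333 − 0.4630 = -0.3796, so d_i = -2.63 cm.
The image is virtual, upright and enlarged, on the same side as the object.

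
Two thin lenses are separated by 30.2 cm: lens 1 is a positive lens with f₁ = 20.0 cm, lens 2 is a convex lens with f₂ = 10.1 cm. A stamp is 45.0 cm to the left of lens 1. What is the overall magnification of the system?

Lens 1: 1/d_i1 = 1/(20.0) − 1/(45.0) = 0.02778, so d_i1 = 36.00 cm; m₁ = −d_i1/d_o1 = -0.8000.
d_o2 = 30.2 − (36.00) = -5.800 cm (virtual object).
Lens 2: 1/d_i2 = 1/(10.1) − 1/(-5.800) = 0.2714, so d_i2 = 3.684 cm; m₂ = −d_i2/d_o2 = +0.6352.
m = m₁·m₂ = (-0.8000)(+0.6352) = -0.508.

m = -0.508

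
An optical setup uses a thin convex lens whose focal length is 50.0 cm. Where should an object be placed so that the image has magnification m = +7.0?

42.9 cm

m = −d_i/d_o ⇒ d_i = −m·d_o.
1/f = 1/d_o + 1/d_i = 1/d_o − 1/(m·d_o) = (1 − 1/m)/d_o, so d_o = f(1 − 1/m) = (50.00)(1 − 1/(+7.0)) = 42.9 cm.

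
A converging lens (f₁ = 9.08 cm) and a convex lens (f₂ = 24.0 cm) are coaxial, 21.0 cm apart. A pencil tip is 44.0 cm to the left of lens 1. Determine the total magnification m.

m = -0.432

Lens 1: 1/d_i1 = 1/(9.08) − 1/(44.0) = 0.08740, so d_i1 = 11.44 cm; m₁ = −d_i1/d_o1 = -0.2600.
d_o2 = 21.0 − (11.44) = 9.560 cm.
Lens 2: 1/d_i2 = 1/(24.0) − 1/(9.560) = -0.06294, so d_i2 = -15.89 cm; m₂ = −d_i2/d_o2 = +1.662.
m = m₁·m₂ = (-0.2600)(+1.662) = -0.432.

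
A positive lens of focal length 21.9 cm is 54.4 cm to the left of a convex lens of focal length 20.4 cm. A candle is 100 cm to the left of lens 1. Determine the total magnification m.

Lens 1: 1/d_i1 = 1/(21.9) − 1/(100) = 0.03566, so d_i1 = 28.04 cm; m₁ = −d_i1/d_o1 = -0.2804.
d_o2 = 54.4 − (28.04) = 26.36 cm.
Lens 2: 1/d_i2 = 1/(20.4) − 1/(26.36) = 0.01108, so d_i2 = 90.23 cm; m₂ = −d_i2/d_o2 = -3.423.
m = m₁·m₂ = (-0.2804)(-3.423) = +0.960.

m = +0.960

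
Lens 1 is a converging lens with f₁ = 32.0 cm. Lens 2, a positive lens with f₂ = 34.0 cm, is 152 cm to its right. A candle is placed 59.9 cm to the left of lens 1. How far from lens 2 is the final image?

Lens 1: 1/d_i1 = 1/f₁ − 1/d_o1 = 1/(32.0) − 1/(59.9) = 0.01456, so d_i1 = 68.70 cm.
The intermediate image is 68.70 cm to the right of lens 1, which is 152 − (68.70) = 83.30 cm to the left of lens 2, so d_o2 = +83.30 cm.
Lens 2: 1/d_i2 = 1/f₂ − 1/d_o2 = 1/(34.0) − 1/(83.30) = 0.01741, so d_i2 = 57.4 cm.
The final image is real, 57.4 cm to the right of lens 2 (overall magnification ≈ 0.79).

57.4 cm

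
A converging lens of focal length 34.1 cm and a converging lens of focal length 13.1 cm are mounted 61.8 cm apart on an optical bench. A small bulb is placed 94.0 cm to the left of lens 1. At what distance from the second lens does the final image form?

Lens 1: 1/d_i1 = 1/f₁ − 1/d_o1 = 1/(34.1) − 1/(94.0) = 0.01869, so d_i1 = 53.51 cm.
The intermediate image is 53.51 cm to the right of lens 1, which is 61.8 − (53.51) = 8.290 cm to the left of lens 2, so d_o2 = +8.290 cm.
Lens 2: 1/d_i2 = 1/f₂ − 1/d_o2 = 1/(13.1) − 1/(8.290) = -0.04429, so d_i2 = -22.6 cm.
The final image is virtual, 22.6 cm to the left of lens 2 (overall magnification ≈ -1.5).

22.6 cm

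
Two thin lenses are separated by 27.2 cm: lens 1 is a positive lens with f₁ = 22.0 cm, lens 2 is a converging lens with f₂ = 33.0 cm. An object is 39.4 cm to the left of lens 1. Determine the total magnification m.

m = -0.750

Lens 1: 1/d_i1 = 1/(22.0) − 1/(39.4) = 0.02007, so d_i1 = 49.82 cm; m₁ = −d_i1/d_o1 = -1.264.
d_o2 = 27.2 − (49.82) = -22.62 cm (virtual object).
Lens 2: 1/d_i2 = 1/(33.0) − 1/(-22.62) = 0.07451, so d_i2 = 13.42 cm; m₂ = −d_i2/d_o2 = +0.5933.
m = m₁·m₂ = (-1.264)(+0.5933) = -0.750.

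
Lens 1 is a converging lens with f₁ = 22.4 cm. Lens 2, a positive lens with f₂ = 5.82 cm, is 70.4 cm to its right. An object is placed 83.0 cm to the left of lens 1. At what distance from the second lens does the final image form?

Lens 1: 1/d_i1 = 1/f₁ − 1/d_o1 = 1/(22.4) − 1/(83.0) = 0.03259, so d_i1 = 30.68 cm.
The intermediate image is 30.68 cm to the right of lens 1, which is 70.4 − (30.68) = 39.72 cm to the left of lens 2, so d_o2 = +39.72 cm.
Lens 2: 1/d_i2 = 1/f₂ − 1/d_o2 = 1/(5.82) − 1/(39.72) = 0.1466, so d_i2 = 6.82 cm.
The final image is real, 6.82 cm to the right of lens 2 (overall magnification ≈ 0.063).

6.82 cm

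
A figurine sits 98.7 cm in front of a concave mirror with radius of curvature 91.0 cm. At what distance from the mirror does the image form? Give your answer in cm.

f = R/2 = 91.0/2 = 45.50 cm.
Mirror equation: 1/d_i = 1/f − 1/d_o = 1/(45.50) − 1/(98.7) = 0.02198 − 0.01013 = 0.01185, so d_i = 84.4 cm.
The image is real, inverted and reduced, in front of the mirror.

84.4 cm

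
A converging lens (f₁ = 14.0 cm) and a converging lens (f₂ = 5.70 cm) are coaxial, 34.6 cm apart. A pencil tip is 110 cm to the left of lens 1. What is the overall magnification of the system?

Lens 1: 1/d_i1 = 1/(14.0) − 1/(110) = 0.06234, so d_i1 = 16.04 cm; m₁ = −d_i1/d_o1 = -0.1458.
d_o2 = 34.6 − (16.04) = 18.56 cm.
Lens 2: 1/d_i2 = 1/(5.70) − 1/(18.56) = 0.1216, so d_i2 = 8.226 cm; m₂ = −d_i2/d_o2 = -0.4432.
m = m₁·m₂ = (-0.1458)(-0.4432) = +0.0646.

m = +0.0646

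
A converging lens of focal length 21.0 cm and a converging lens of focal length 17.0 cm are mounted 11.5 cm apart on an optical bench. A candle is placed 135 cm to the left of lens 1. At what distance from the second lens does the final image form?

Lens 1: 1/d_i1 = 1/f₁ − 1/d_o1 = 1/(21.0) − 1/(135) = 0.04021, so d_i1 = 24.87 cm.
The intermediate image is 24.87 cm to the right of lens 1, which lies 13.37 cm to the right of lens 2 — a virtual object — so d_o2 = −13.37 cm.
Lens 2: 1/d_i2 = 1/f₂ − 1/d_o2 = 1/(17.0) − 1/(-13.37) = 0.1336, so d_i2 = 7.48 cm.
The final image is real, 7.48 cm to the right of lens 2 (overall magnification ≈ -0.10).

7.48 cm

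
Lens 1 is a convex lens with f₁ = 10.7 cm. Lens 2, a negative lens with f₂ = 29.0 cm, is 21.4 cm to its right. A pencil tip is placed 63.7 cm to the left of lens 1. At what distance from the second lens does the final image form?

Lens 1: 1/d_i1 = 1/f₁ − 1/d_o1 = 1/(10.7) − 1/(63.7) = 0.07776, so d_i1 = 12.86 cm.
The intermediate image is 12.86 cm to the right of lens 1, which is 21.4 − (12.86) = 8.540 cm to the left of lens 2, so d_o2 = +8.540 cm.
Lens 2 is diverging, so f₂ = −29.0 cm.
Lens 2: 1/d_i2 = 1/f₂ − 1/d_o2 = 1/(-29.0) − 1/(8.540) = -0.1516, so d_i2 = -6.60 cm.
The final image is virtual, 6.60 cm to the left of lens 2 (overall magnification ≈ -0.16).

6.60 cm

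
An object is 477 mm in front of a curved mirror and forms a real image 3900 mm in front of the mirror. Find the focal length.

Real image ⇒ d_i = +3900 mm.
1/f = 1/d_o + 1/d_i = 1/(477) + 1/(3900) = 0.002353, so f = 425 mm.
Since f is positive, the curved mirror is concave.

f = 425 mm (concave)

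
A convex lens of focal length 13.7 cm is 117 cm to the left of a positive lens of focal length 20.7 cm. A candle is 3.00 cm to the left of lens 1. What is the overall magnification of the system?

Lens 1: 1/d_i1 = 1/(13.7) − 1/(3.00) = -0.2603, so d_i1 = -3.841 cm; m₁ = −d_i1/d_o1 = +1.280.
d_o2 = 117 − (-3.841) = 120.8 cm.
Lens 2: 1/d_i2 = 1/(20.7) − 1/(120.8) = 0.04003, so d_i2 = 24.98 cm; m₂ = −d_i2/d_o2 = -0.2068.
m = m₁·m₂ = (+1.280)(-0.2068) = -0.265.

m = -0.265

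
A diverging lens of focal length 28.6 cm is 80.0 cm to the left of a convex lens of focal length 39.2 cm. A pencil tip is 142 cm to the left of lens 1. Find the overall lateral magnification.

m = -0.102

f₁ = −28.6 cm (diverging).
Lens 1: 1/d_i1 = 1/(-28.6) − 1/(142) = -0.04201, so d_i1 = -23.81 cm; m₁ = −d_i1/d_o1 = +0.1677.
d_o2 = 80.0 − (-23.81) = 103.8 cm.
Lens 2: 1/d_i2 = 1/(39.2) − 1/(103.8) = 0.01588, so d_i2 = 62.99 cm; m₂ = −d_i2/d_o2 = -0.6068.
m = m₁·m₂ = (+0.1677)(-0.6068) = -0.102.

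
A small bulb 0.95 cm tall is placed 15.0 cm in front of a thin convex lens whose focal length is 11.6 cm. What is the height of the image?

1/d_i = 1/f − 1/d_o = 1/(11.60) − 1/(15.0) = 0.01954, so d_i = 51.18 cm.
m = −d_i/d_o = -3.412.
|h_i| = |m|·h_o = 3.412 × 0.95 = 3.24 cm. The image is real, inverted and enlarged, on the far side of the lens.

3.24 cm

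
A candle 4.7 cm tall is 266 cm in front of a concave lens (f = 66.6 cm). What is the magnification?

m = +0.200

For a concave lens, f = -66.6 cm.
1/d_i = 1/f − 1/d_o = 1/(-66.60) − 1/(266) = -0.01877, so d_i = -53.26 cm.
m = −d_i/d_o = −(-53.26)/(266) = +0.200.
The image is virtual, upright and reduced, on the same side as the object.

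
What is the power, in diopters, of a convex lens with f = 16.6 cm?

f = 16.6 cm = 0.166 m.
P = 1/f = 1/(0.166 m) = +6.02 D.

P = +6.02 D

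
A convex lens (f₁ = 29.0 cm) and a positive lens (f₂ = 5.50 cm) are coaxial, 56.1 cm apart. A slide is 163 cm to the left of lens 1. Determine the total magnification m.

m = +0.0777

Lens 1: 1/d_i1 = 1/(29.0) − 1/(163) = 0.02835, so d_i1 = 35.28 cm; m₁ = −d_i1/d_o1 = -0.2164.
d_o2 = 56.1 − (35.28) = 20.82 cm.
Lens 2: 1/d_i2 = 1/(5.50) − 1/(20.82) = 0.1338, so d_i2 = 7.475 cm; m₂ = −d_i2/d_o2 = -0.3590.
m = m₁·m₂ = (-0.2164)(-0.3590) = +0.0777.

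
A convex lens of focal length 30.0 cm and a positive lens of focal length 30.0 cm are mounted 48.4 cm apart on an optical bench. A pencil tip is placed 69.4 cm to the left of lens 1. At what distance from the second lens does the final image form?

3.87 cm

Lens 1: 1/d_i1 = 1/f₁ − 1/d_o1 = 1/(30.0) − 1/(69.4) = 0.01892, so d_i1 = 52.84 cm.
The intermediate image is 52.84 cm to the right of lens 1, which lies 4.440 cm to the right of lens 2 — a virtual object — so d_o2 = −4.440 cm.
Lens 2: 1/d_i2 = 1/f₂ − 1/d_o2 = 1/(30.0) − 1/(-4.440) = 0.2586, so d_i2 = 3.87 cm.
The final image is real, 3.87 cm to the right of lens 2 (overall magnification ≈ -0.66).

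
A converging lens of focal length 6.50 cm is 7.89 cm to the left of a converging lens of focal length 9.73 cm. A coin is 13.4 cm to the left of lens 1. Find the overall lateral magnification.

Lens 1: 1/d_i1 = 1/(6.50) − 1/(13.4) = 0.07922, so d_i1 = 12.62 cm; m₁ = −d_i1/d_o1 = -0.9418.
d_o2 = 7.89 − (12.62) = -4.730 cm (virtual object).
Lens 2: 1/d_i2 = 1/(9.73) − 1/(-4.730) = 0.3142, so d_i2 = 3.183 cm; m₂ = −d_i2/d_o2 = +0.6729.
m = m₁·m₂ = (-0.9418)(+0.6729) = -0.634.

m = -0.634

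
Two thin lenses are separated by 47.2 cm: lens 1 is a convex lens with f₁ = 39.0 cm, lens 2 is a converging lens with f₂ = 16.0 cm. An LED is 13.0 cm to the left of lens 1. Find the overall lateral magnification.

Lens 1: 1/d_i1 = 1/(39.0) − 1/(13.0) = -0.05128, so d_i1 = -19.50 cm; m₁ = −d_i1/d_o1 = +1.500.
d_o2 = 47.2 − (-19.50) = 66.70 cm.
Lens 2: 1/d_i2 = 1/(16.0) − 1/(66.70) = 0.04751, so d_i2 = 21.05 cm; m₂ = −d_i2/d_o2 = -0.3156.
m = m₁·m₂ = (+1.500)(-0.3156) = -0.473.

m = -0.473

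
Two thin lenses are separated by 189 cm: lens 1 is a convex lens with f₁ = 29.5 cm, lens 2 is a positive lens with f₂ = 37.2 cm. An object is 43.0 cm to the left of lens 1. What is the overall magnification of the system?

Lens 1: 1/d_i1 = 1/(29.5) − 1/(43.0) = 0.01064, so d_i1 = 93.96 cm; m₁ = −d_i1/d_o1 = -2.185.
d_o2 = 189 − (93.96) = 95.04 cm.
Lens 2: 1/d_i2 = 1/(37.2) − 1/(95.04) = 0.01636, so d_i2 = 61.13 cm; m₂ = −d_i2/d_o2 = -0.6432.
m = m₁·m₂ = (-2.185)(-0.6432) = +1.41.

m = +1.41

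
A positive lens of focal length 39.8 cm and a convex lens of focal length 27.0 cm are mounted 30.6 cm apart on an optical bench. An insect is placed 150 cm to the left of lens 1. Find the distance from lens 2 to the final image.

12.6 cm

Lens 1: 1/d_i1 = 1/f₁ − 1/d_o1 = 1/(39.8) − 1/(150) = 0.01846, so d_i1 = 54.17 cm.
The intermediate image is 54.17 cm to the right of lens 1, which lies 23.57 cm to the right of lens 2 — a virtual object — so d_o2 = −23.57 cm.
Lens 2: 1/d_i2 = 1/f₂ − 1/d_o2 = 1/(27.0) − 1/(-23.57) = 0.07946, so d_i2 = 12.6 cm.
The final image is real, 12.6 cm to the right of lens 2 (overall magnification ≈ -0.19).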